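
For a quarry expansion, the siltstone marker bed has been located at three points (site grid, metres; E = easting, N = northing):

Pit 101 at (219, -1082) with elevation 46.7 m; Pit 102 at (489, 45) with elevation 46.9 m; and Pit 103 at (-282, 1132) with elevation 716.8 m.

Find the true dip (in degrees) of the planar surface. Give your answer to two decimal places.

33.73°

Let the plane be z = a·E + b·N + c.
Pit 102−Pit 101: 270a + 1127b = 0.2;  Pit 103−Pit 101: −501a + 2214b = 670.1.
Solving gives a = −0.64931, b = 0.15573.
Gradient magnitude |∇z| = √(a² + b²) = √(0.42160 + 0.02425) = 0.66772.
True dip = arctan(0.66772) = 33.73°, dipping toward ESE (azimuth ≈ 103°).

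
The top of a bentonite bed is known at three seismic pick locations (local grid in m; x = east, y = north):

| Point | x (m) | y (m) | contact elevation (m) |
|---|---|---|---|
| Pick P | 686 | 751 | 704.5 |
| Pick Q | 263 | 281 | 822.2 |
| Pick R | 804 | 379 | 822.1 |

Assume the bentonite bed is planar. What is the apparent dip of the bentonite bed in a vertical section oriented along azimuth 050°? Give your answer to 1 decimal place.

8.6°

Two edge vectors: Pick P→Pick Q = (-423, -470, 117.7), Pick P→Pick R = (118, -372, 117.6).
Normal n = (Pick P→Pick Q) × (Pick P→Pick R) = (-11487.6, 63633.4, 212816).
So ∂z/∂x = −n_x/n_z = 0.05398 and ∂z/∂y = −n_y/n_z = −0.29901.
Unit vector along 050° is (sin 50°, cos 50°) = (0.7660, 0.6428).
Slope in that direction = a·(0.7660) + b·(0.6428) = −0.15085.
Apparent dip = arctan|0.15085| = 8.6° (true dip is 16.9°, so apparent ≤ true as expected).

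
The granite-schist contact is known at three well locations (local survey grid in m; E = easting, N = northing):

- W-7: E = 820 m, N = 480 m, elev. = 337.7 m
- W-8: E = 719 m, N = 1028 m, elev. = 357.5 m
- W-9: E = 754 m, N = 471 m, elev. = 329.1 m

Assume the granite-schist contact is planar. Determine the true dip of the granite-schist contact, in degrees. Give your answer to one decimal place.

7.7°

Two edge vectors: W-7→W-8 = (-101, 548, 19.8), W-7→W-9 = (-66, -9, -8.6).
Normal n = (W-7→W-8) × (W-7→W-9) = (-4534.6, -2175.4, 37077).
So ∂z/∂E = −n_x/n_z = 0.12230 and ∂z/∂N = −n_y/n_z = 0.05867.
Gradient magnitude |∇z| = √(a² + b²) = √(0.01496 + 0.00344) = 0.13565.
True dip = arctan(0.13565) = 7.7°, dipping toward WSW (azimuth ≈ 244°).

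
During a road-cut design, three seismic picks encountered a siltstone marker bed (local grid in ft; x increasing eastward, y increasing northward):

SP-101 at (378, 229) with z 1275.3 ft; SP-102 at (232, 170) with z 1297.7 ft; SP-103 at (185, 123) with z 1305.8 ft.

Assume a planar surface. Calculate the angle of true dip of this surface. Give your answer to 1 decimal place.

8.2°

Let the plane be z = a·x + b·y + c.
SP-102−SP-101: −146a − 59b = 22.4;  SP-103−SP-101: −193a − 106b = 30.5.
Solving gives a = −0.14060, b = −0.03174.
Gradient magnitude |∇z| = √(a² + b²) = √(0.01977 + 0.00101) = 0.14414.
True dip = arctan(0.14414) = 8.2°, dipping toward ENE (azimuth ≈ 077°).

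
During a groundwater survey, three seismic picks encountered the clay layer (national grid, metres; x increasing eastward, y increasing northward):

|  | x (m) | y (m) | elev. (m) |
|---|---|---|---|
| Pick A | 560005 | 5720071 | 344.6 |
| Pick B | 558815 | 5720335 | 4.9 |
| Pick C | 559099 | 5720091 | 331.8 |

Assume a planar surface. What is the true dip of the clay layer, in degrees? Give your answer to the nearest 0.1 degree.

Let the plane be z = a·x + b·y + c.
Pick B−Pick A: −1190a + 264b = −339.7;  Pick C−Pick A: −906a + 20b = −12.8.
Solving gives a = −0.01585, b = −1.35821.
Gradient magnitude |∇z| = √(a² + b²) = √(0.00025 + 1.84473) = 1.35830.
True dip = arctan(1.35830) = 53.6°, dipping toward N (azimuth ≈ 001°).

53.6°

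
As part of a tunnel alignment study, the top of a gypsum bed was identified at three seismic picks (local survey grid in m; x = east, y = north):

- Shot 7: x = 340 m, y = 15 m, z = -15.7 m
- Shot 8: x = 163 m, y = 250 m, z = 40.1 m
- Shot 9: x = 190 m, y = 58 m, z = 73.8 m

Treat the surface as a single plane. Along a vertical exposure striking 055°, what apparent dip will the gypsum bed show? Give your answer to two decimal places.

35.27°

Let the plane be z = a·x + b·y + c.
Shot 8−Shot 7: −177a + 235b = 55.8;  Shot 9−Shot 7: −150a + 43b = 89.5.
Solving gives a = −0.67416, b = −0.27032.
Unit vector along 055° is (sin 55°, cos 55°) = (0.8192, 0.5736).
Slope in that direction = a·(0.8192) + b·(0.5736) = −0.70729.
Apparent dip = arctan|0.70729| = 35.27° (true dip is 36.0°, so apparent ≤ true as expected).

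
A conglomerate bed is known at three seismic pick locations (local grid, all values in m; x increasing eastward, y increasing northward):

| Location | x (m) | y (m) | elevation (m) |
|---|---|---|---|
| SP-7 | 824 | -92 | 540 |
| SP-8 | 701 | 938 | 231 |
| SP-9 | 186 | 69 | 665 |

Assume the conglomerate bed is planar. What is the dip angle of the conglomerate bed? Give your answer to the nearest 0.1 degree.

23.5°

Two edge vectors: SP-7→SP-8 = (-123, 1030, -309), SP-7→SP-9 = (-638, 161, 125).
Normal n = (SP-7→SP-8) × (SP-7→SP-9) = (178499, 212517, 637337).
So ∂z/∂x = −n_x/n_z = −0.28007 and ∂z/∂y = −n_y/n_z = −0.33345.
Gradient magnitude |∇z| = √(a² + b²) = √(0.07844 + 0.11119) = 0.43546.
True dip = arctan(0.43546) = 23.5°, dipping toward NE (azimuth ≈ 040°).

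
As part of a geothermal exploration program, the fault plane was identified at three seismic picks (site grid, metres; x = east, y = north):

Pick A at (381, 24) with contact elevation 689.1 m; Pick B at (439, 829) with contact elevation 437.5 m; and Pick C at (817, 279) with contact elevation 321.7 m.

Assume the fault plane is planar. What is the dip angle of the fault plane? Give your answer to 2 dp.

Let the plane be z = a·x + b·y + c.
Pick B−Pick A: 58a + 805b = −251.6;  Pick C−Pick A: 436a + 255b = −367.4.
Solving gives a = −0.68889, b = −0.26291.
Gradient magnitude |∇z| = √(a² + b²) = √(0.47457 + 0.06912) = 0.73736.
True dip = arctan(0.73736) = 36.40°, dipping toward ENE (azimuth ≈ 069°).

36.40°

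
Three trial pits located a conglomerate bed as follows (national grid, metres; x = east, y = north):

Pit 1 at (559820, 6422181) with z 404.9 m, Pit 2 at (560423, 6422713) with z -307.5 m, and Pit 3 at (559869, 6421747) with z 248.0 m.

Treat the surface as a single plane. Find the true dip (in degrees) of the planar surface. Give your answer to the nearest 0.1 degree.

54.1°

Let the plane be z = a·x + b·y + c.
Pit 2−Pit 1: 603a + 532b = −712.4;  Pit 3−Pit 1: 49a − 434b = −156.9.
Solving gives a = −1.36447, b = 0.20747.
Gradient magnitude |∇z| = √(a² + b²) = √(1.86177 + 0.04304) = 1.38015.
True dip = arctan(1.38015) = 54.1°, dipping toward E (azimuth ≈ 099°).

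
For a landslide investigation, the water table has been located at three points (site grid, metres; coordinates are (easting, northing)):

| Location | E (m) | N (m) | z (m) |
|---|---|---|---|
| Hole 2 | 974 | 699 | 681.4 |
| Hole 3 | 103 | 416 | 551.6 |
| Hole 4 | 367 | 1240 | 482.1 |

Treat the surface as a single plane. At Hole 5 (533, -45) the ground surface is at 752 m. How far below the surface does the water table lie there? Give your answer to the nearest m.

Let the plane be z = a·E + b·N + c.
Hole 3−Hole 2: −871a − 283b = −129.8;  Hole 4−Hole 2: −607a + 541b = −199.3.
Solving gives a = 0.19693, b = −0.14744.
Then c = 681.4 − a·974 − b·699 = 592.65.
At (533, -45): z_contact = 105.0 + 6.6 + 592.65 = 704.2 m.
Depth below ground = 752 − 704.2 = 48 m.

48 m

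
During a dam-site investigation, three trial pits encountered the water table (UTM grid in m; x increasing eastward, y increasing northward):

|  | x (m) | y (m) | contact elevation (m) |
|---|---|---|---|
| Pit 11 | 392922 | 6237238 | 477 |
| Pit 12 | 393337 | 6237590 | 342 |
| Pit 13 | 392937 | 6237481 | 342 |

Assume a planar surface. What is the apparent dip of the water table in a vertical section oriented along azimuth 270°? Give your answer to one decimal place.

Let the plane be z = a·x + b·y + c.
Pit 12−Pit 11: 415a + 352b = −135;  Pit 13−Pit 11: 15a + 243b = −135.
Solving gives a = 0.15398, b = −0.56506.
Unit vector along 270° is (sin 270°, cos 270°) = (-1.0000, -0.0000).
Slope in that direction = a·(-1.0000) + b·(-0.0000) = −0.15398.
Apparent dip = arctan|0.15398| = 8.8° (true dip is 30.4°, so apparent ≤ true as expected).

8.8°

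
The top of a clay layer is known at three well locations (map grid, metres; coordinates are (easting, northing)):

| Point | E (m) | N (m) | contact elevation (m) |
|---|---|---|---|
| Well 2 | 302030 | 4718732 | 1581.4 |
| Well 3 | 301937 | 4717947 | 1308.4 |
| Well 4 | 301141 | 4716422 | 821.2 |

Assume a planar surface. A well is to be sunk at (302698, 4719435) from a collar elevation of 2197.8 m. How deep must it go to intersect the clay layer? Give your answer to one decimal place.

Two edge vectors: Well 2→Well 3 = (-93, -785, -273), Well 2→Well 4 = (-889, -2310, -760.2).
Normal n = (Well 2→Well 3) × (Well 2→Well 4) = (-33873, 171998.4, -483035).
So ∂z/∂E = −n_x/n_z = −0.070125353 and ∂z/∂N = −n_y/n_z = 0.356078545.
Intercept c from Well 2: 1581.4 + 21179.96 − 1680239.22 = −1657477.86.
At (302698, 4719435): z_contact = −21226.80 + 1680489.55 − 1657477.86 = 1784.88 m.
Depth below ground = 2197.8 − 1784.88 = 412.9 m.

412.9 m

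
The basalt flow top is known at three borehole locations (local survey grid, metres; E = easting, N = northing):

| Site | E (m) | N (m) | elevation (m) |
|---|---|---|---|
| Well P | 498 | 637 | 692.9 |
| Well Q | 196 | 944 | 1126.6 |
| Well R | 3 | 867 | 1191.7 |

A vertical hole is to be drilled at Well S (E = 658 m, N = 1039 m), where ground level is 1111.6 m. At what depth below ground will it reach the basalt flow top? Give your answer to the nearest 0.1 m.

210.2 m

Let the plane be z = a·E + b·N + c.
Well Q−Well P: −302a + 307b = 433.7;  Well R−Well P: −495a + 230b = 498.8.
Solving gives a = −0.646998, b = 0.776243.
Then c = 692.9 − a·498 − b·637 = 520.64.
At (658, 1039): z_contact = −425.72 + 806.52 + 520.64 = 901.43 m.
Depth below ground = 1111.6 − 901.43 = 210.2 m.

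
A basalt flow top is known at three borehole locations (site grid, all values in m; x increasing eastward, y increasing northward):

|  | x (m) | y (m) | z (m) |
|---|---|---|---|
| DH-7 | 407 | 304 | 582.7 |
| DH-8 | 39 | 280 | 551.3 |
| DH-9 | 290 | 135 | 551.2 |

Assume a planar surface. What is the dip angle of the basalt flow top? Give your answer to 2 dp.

Two edge vectors: DH-7→DH-8 = (-368, -24, -31.4), DH-7→DH-9 = (-117, -169, -31.5).
Normal n = (DH-7→DH-8) × (DH-7→DH-9) = (-4550.6, -7918.2, 59384).
So ∂z/∂x = −n_x/n_z = 0.07663 and ∂z/∂y = −n_y/n_z = 0.13334.
Gradient magnitude |∇z| = √(a² + b²) = √(0.00587 + 0.01778) = 0.15379.
True dip = arctan(0.15379) = 8.74°, dipping toward SSW (azimuth ≈ 210°).

8.74°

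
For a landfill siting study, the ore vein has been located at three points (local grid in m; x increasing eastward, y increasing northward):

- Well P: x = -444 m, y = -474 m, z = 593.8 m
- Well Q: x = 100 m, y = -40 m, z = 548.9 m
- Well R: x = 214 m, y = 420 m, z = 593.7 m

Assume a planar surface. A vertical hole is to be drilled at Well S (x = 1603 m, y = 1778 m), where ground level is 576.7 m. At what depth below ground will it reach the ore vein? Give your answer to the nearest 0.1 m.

Two edge vectors: Well P→Well Q = (544, 434, -44.9), Well P→Well R = (658, 894, -0.1).
Normal n = (Well P→Well Q) × (Well P→Well R) = (40097.2, -29489.8, 200764).
So ∂z/∂x = −n_x/n_z = −0.199723 and ∂z/∂y = −n_y/n_z = 0.146888.
Intercept c from Well P: 593.8 − 88.68 + 69.62 = 574.75.
At (1603, 1778): z_contact = −320.16 + 261.17 + 574.75 = 515.76 m.
Depth below ground = 576.7 − 515.76 = 60.9 m.

60.9 m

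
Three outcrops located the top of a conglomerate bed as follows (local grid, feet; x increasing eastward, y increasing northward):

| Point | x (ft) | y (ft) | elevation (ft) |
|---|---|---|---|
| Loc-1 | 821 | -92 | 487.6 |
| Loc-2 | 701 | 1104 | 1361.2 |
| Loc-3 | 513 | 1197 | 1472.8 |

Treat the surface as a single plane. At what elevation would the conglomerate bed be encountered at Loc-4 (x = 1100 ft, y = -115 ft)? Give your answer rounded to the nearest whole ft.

403 ft

Two edge vectors: Loc-1→Loc-2 = (-120, 1196, 873.6), Loc-1→Loc-3 = (-308, 1289, 985.2).
Normal n = (Loc-1→Loc-2) × (Loc-1→Loc-3) = (52228.8, -150844.8, 213688).
So ∂z/∂x = −n_x/n_z = −0.24442 and ∂z/∂y = −n_y/n_z = 0.70591.
Intercept c from Loc-1: 487.6 + 200.67 + 64.94 = 753.21.
At (1100, -115): z = −268.9 − 81.2 + 753.21 = 403.2 ft.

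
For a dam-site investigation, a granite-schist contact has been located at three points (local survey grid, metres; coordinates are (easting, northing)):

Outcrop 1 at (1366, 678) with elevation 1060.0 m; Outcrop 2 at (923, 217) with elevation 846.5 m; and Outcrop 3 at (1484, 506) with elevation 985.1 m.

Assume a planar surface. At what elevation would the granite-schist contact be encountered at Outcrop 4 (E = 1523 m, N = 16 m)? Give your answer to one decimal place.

766.7 m

Let the plane be z = a·E + b·N + c.
Outcrop 2−Outcrop 1: −443a − 461b = −213.5;  Outcrop 3−Outcrop 1: 118a − 172b = −74.9.
Solving gives a = 0.016793, b = 0.446986.
Then c = 1060 − a·1366 − b·678 = 734.00.
At (1523, 16): z = 25.6 + 7.2 + 734.00 = 766.7 m.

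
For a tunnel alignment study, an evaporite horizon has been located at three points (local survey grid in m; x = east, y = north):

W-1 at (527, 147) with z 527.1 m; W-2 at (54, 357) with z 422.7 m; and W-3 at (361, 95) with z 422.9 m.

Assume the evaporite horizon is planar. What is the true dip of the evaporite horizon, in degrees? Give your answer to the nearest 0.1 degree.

Two edge vectors: W-1→W-2 = (-473, 210, -104.4), W-1→W-3 = (-166, -52, -104.2).
Normal n = (W-1→W-2) × (W-1→W-3) = (-27310.8, -31956.2, 59456).
So ∂z/∂x = −n_x/n_z = 0.45934 and ∂z/∂y = −n_y/n_z = 0.53748.
Gradient magnitude |∇z| = √(a² + b²) = √(0.21100 + 0.28888) = 0.70702.
True dip = arctan(0.70702) = 35.3°, dipping toward SW (azimuth ≈ 221°).

35.3°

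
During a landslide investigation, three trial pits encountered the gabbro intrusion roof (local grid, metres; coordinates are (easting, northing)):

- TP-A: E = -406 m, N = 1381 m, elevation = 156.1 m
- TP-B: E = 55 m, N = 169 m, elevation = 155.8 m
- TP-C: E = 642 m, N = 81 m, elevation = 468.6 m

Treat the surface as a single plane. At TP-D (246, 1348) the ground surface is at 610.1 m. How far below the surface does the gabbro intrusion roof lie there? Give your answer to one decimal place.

Let the plane be z = a·E + b·N + c.
TP-B−TP-A: 461a − 1212b = −0.3;  TP-C−TP-A: 1048a − 1300b = 312.5.
Solving gives a = 0.565142, b = 0.215207.
Then c = 156.1 − a·-406 − b·1381 = 88.35.
At (246, 1348): z_contact = 139.02 + 290.10 + 88.35 = 517.47 m.
Depth below ground = 610.1 − 517.47 = 92.6 m.

92.6 m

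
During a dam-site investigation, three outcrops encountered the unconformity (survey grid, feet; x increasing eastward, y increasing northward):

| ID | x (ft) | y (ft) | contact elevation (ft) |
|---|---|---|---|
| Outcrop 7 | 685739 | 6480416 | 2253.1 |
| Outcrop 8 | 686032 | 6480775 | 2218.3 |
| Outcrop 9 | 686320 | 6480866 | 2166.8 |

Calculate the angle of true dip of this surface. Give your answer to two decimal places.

11.88°

Let the plane be z = a·x + b·y + c.
Outcrop 8−Outcrop 7: 293a + 359b = −34.8;  Outcrop 9−Outcrop 7: 581a + 450b = −86.3.
Solving gives a = −0.19969, b = 0.06604.
Gradient magnitude |∇z| = √(a² + b²) = √(0.03987 + 0.00436) = 0.21032.
True dip = arctan(0.21032) = 11.88°, dipping toward ESE (azimuth ≈ 108°).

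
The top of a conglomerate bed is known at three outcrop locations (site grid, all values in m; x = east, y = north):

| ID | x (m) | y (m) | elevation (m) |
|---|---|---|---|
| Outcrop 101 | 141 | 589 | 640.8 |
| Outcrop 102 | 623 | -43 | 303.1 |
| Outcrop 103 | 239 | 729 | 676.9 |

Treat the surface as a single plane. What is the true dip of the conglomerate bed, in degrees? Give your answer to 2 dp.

Two edge vectors: Outcrop 101→Outcrop 102 = (482, -632, -337.7), Outcrop 101→Outcrop 103 = (98, 140, 36.1).
Normal n = (Outcrop 101→Outcrop 102) × (Outcrop 101→Outcrop 103) = (24462.8, -50494.8, 129416).
So ∂z/∂x = −n_x/n_z = −0.18902 and ∂z/∂y = −n_y/n_z = 0.39017.
Gradient magnitude |∇z| = √(a² + b²) = √(0.03573 + 0.15224) = 0.43355.
True dip = arctan(0.43355) = 23.44°, dipping toward SSE (azimuth ≈ 154°).

23.44°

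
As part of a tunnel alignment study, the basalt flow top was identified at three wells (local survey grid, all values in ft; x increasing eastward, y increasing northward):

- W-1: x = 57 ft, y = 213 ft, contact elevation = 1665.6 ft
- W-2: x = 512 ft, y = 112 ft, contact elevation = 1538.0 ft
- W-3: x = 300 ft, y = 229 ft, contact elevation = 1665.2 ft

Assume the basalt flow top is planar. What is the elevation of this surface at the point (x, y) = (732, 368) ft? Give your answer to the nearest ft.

Two edge vectors: W-1→W-2 = (455, -101, -127.6), W-1→W-3 = (243, 16, -0.4).
Normal n = (W-1→W-2) × (W-1→W-3) = (2082, -30824.8, 31823).
So ∂z/∂x = −n_x/n_z = −0.06542 and ∂z/∂y = −n_y/n_z = 0.96863.
Intercept c from W-1: 1665.6 + 3.73 − 206.32 = 1463.01.
At (732, 368): z = −47.9 + 356.5 + 1463.01 = 1771.6 ft.

1772 ft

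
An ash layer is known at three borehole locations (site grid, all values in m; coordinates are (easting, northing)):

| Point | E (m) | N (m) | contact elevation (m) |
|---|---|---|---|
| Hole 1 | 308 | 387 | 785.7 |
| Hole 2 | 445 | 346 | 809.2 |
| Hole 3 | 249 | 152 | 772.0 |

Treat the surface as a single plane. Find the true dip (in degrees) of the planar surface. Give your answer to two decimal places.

Let the plane be z = a·E + b·N + c.
Hole 2−Hole 1: 137a − 41b = 23.5;  Hole 3−Hole 1: −59a − 235b = −13.7.
Solving gives a = 0.17577, b = 0.01417.
Gradient magnitude |∇z| = √(a² + b²) = √(0.03090 + 0.00020) = 0.17634.
True dip = arctan(0.17634) = 10.00°, dipping toward W (azimuth ≈ 265°).

10.00°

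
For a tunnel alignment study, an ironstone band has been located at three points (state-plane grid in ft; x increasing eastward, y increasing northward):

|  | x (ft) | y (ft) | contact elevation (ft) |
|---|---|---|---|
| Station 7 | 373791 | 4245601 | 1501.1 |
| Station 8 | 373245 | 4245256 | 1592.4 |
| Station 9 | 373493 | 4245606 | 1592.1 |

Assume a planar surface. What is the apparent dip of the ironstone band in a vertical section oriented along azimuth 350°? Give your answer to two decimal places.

Two edge vectors: Station 7→Station 8 = (-546, -345, 91.3), Station 7→Station 9 = (-298, 5, 91).
Normal n = (Station 7→Station 8) × (Station 7→Station 9) = (-31851.5, 22478.6, -105540).
So ∂z/∂x = −n_x/n_z = −0.30180 and ∂z/∂y = −n_y/n_z = 0.21299.
Unit vector along 350° is (sin 350°, cos 350°) = (-0.1736, 0.9848).
Slope in that direction = a·(-0.1736) + b·(0.9848) = 0.26216.
Apparent dip = arctan|0.26216| = 14.69° (true dip is 20.3°, so apparent ≤ true as expected).

14.69°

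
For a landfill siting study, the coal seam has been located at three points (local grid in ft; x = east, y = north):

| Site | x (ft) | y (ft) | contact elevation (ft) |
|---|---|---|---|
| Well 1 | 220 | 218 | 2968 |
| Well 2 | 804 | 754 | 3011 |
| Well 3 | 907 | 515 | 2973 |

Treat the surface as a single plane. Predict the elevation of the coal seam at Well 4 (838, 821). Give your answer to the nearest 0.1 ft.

3018.4 ft

Let the plane be z = a·x + b·y + c.
Well 2−Well 1: 584a + 536b = 43;  Well 3−Well 1: 687a + 297b = 5.
Solving gives a = −0.05181, b = 0.13667.
Then c = 2968 − a·220 − b·218 = 2949.60.
At (838, 821): z = −43.4 + 112.2 + 2949.60 = 3018.4 ft.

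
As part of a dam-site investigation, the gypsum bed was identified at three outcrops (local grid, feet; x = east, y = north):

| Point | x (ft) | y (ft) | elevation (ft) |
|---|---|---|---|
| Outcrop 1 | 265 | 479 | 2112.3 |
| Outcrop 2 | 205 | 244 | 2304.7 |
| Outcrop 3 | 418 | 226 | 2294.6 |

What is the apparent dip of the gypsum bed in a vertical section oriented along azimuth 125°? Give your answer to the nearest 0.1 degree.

Let the plane be z = a·x + b·y + c.
Outcrop 2−Outcrop 1: −60a − 235b = 192.4;  Outcrop 3−Outcrop 1: 153a − 253b = 182.3.
Solving gives a = −0.11414, b = −0.78958.
Unit vector along 125° is (sin 125°, cos 125°) = (0.8192, -0.5736).
Slope in that direction = a·(0.8192) + b·(-0.5736) = 0.35938.
Apparent dip = arctan|0.35938| = 19.8° (true dip is 38.6°, so apparent ≤ true as expected).

19.8°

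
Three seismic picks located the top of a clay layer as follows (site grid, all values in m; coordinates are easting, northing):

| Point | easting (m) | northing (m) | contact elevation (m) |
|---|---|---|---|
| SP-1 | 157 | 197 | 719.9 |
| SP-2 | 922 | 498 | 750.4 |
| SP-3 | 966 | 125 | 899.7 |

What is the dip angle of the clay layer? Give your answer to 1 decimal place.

Let the plane be z = a·easting + b·northing + c.
SP-2−SP-1: 765a + 301b = 30.5;  SP-3−SP-1: 809a − 72b = 179.8.
Solving gives a = 0.18861, b = −0.37802.
Gradient magnitude |∇z| = √(a² + b²) = √(0.03557 + 0.14290) = 0.42246.
True dip = arctan(0.42246) = 22.9°, dipping toward NNW (azimuth ≈ 333°).

22.9°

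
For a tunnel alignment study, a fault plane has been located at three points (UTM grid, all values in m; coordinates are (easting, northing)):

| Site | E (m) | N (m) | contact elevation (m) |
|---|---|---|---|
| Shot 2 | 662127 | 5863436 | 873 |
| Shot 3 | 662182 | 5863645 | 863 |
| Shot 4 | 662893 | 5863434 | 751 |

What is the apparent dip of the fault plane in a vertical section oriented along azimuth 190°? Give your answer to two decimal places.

Two edge vectors: Shot 2→Shot 3 = (55, 209, -10), Shot 2→Shot 4 = (766, -2, -122).
Normal n = (Shot 2→Shot 3) × (Shot 2→Shot 4) = (-25518, -950, -160204).
So ∂z/∂E = −n_x/n_z = −0.15928 and ∂z/∂N = −n_y/n_z = −0.00593.
Unit vector along 190° is (sin 190°, cos 190°) = (-0.1736, -0.9848).
Slope in that direction = a·(-0.1736) + b·(-0.9848) = 0.03350.
Apparent dip = arctan|0.03350| = 1.92° (true dip is 9.1°, so apparent ≤ true as expected).

1.92°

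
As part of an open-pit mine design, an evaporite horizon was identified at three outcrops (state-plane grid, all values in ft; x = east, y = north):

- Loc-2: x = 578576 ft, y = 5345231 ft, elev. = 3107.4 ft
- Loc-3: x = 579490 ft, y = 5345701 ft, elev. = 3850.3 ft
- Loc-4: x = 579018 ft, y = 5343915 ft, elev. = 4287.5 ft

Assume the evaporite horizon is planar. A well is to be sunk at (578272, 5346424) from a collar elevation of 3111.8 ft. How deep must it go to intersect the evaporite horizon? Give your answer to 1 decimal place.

Let the plane be z = a·x + b·y + c.
Loc-3−Loc-2: 914a + 470b = 742.9;  Loc-4−Loc-2: 442a − 1316b = 1180.1.
Solving gives a = 1.086305478, b = −0.531879163.
Then c = 3107.4 − a·578576 − b·5345231 = 2217614.11.
At (578272, 5346424): z_contact = 628180.04 − 2843651.52 + 2217614.11 = 2142.63 ft.
Depth below ground = 3111.8 − 2142.63 = 969.2 ft.

969.2 ft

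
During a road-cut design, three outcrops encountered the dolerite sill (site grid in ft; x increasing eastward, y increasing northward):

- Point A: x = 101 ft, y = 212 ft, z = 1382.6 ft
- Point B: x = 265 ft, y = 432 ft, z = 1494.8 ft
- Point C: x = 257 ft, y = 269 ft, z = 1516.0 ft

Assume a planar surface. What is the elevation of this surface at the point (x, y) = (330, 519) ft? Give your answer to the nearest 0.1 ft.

1539.3 ft

Two edge vectors: Point A→Point B = (164, 220, 112.2), Point A→Point C = (156, 57, 133.4).
Normal n = (Point A→Point B) × (Point A→Point C) = (22952.6, -4374.4, -24972).
So ∂z/∂x = −n_x/n_z = 0.91913 and ∂z/∂y = −n_y/n_z = −0.17517.
Intercept c from Point A: 1382.6 − 92.83 + 37.14 = 1326.90.
At (330, 519): z = 303.3 − 90.9 + 1326.90 = 1539.3 ft.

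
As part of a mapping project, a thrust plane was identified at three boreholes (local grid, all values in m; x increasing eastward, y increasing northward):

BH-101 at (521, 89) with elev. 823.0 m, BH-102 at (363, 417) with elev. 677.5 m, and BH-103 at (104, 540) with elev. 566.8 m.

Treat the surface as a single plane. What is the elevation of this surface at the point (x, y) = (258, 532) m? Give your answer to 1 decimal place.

Let the plane be z = a·x + b·y + c.
BH-102−BH-101: −158a + 328b = −145.5;  BH-103−BH-101: −417a + 451b = −256.2.
Solving gives a = 0.28104, b = −0.30822.
Then c = 823 − a·521 − b·89 = 704.01.
At (258, 532): z = 72.5 − 164.0 + 704.01 = 612.5 m.

612.5 m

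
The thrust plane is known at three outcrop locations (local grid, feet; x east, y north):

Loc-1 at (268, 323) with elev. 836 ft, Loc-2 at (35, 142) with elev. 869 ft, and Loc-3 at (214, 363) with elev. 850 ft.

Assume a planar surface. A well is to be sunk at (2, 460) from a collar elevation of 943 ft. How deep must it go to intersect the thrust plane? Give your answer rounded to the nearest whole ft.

Let the plane be z = a·x + b·y + c.
Loc-2−Loc-1: −233a − 181b = 33;  Loc-3−Loc-1: −54a + 40b = 14.
Solving gives a = −0.20184, b = 0.07751.
Then c = 836 − a·268 − b·323 = 865.06.
At (2, 460): z_contact = −0.4 + 35.7 + 865.06 = 900.3 ft.
Depth below ground = 943 − 900.3 = 43 ft.

43 ft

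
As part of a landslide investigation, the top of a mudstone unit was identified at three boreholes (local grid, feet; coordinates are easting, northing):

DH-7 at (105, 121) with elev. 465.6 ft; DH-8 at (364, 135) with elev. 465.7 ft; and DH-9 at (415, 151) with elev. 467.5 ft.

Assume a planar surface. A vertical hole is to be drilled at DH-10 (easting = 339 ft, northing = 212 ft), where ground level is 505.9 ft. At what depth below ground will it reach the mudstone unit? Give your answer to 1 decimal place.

Let the plane be z = a·easting + b·northing + c.
DH-8−DH-7: 259a + 14b = 0.1;  DH-9−DH-7: 310a + 30b = 1.9.
Solving gives a = −0.00688, b = 0.13443.
Then c = 465.6 − a·105 − b·121 = 450.06.
At (339, 212): z_contact = −2.33 + 28.50 + 450.06 = 476.22 ft.
Depth below ground = 505.9 − 476.22 = 29.7 ft.

29.7 ft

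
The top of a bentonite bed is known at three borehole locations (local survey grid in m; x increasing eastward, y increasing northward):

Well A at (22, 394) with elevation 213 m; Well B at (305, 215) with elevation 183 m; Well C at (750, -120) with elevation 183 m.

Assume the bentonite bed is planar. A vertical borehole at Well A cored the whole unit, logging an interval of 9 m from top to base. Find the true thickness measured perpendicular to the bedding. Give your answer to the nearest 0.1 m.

6.0 m

Let the plane be z = a·x + b·y + c.
Well B−Well A: 283a − 179b = −30;  Well C−Well A: 728a − 514b = −30.
Solving gives a = −0.66337, b = −0.88119.
|∇z| = √(a²+b²) = 1.10297, so dip δ = arctan(1.10297) = 47.80°.
True thickness = vertical thickness × cos δ = 9 × cos 47.80° = 6.0 m.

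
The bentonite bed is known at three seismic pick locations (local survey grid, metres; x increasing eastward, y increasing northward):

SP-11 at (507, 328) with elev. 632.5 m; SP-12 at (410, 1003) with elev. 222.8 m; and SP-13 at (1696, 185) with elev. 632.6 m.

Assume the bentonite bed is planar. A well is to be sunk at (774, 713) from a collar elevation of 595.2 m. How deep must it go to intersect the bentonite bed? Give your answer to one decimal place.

Two edge vectors: SP-11→SP-12 = (-97, 675, -409.7), SP-11→SP-13 = (1189, -143, 0.1).
Normal n = (SP-11→SP-12) × (SP-11→SP-13) = (-58519.6, -487123.6, -788704).
So ∂z/∂x = −n_x/n_z = −0.074197 and ∂z/∂y = −n_y/n_z = −0.617625.
Intercept c from SP-11: 632.5 + 37.62 + 202.58 = 872.70.
At (774, 713): z_contact = −57.43 − 440.37 + 872.70 = 374.90 m.
Depth below ground = 595.2 − 374.90 = 220.3 m.

220.3 m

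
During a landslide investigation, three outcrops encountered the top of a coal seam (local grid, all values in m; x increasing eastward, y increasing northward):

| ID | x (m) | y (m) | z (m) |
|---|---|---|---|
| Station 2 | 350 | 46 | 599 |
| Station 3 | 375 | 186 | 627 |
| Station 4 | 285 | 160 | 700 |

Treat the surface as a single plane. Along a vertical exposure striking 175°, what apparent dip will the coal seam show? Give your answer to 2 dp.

Two edge vectors: Station 2→Station 3 = (25, 140, 28), Station 2→Station 4 = (-65, 114, 101).
Normal n = (Station 2→Station 3) × (Station 2→Station 4) = (10948, -4345, 11950).
So ∂z/∂x = −n_x/n_z = −0.91615 and ∂z/∂y = −n_y/n_z = 0.36360.
Unit vector along 175° is (sin 175°, cos 175°) = (0.0872, -0.9962).
Slope in that direction = a·(0.0872) + b·(-0.9962) = −0.44206.
Apparent dip = arctan|0.44206| = 23.85° (true dip is 44.6°, so apparent ≤ true as expected).

23.85°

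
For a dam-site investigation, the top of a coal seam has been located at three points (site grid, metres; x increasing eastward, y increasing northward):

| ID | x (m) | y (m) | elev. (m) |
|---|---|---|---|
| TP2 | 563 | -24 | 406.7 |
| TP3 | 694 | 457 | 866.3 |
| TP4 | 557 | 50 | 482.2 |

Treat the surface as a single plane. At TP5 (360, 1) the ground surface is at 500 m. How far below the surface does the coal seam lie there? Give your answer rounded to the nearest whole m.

31 m

Two edge vectors: TP2→TP3 = (131, 481, 459.6), TP2→TP4 = (-6, 74, 75.5).
Normal n = (TP2→TP3) × (TP2→TP4) = (2305.1, -12648.1, 12580).
So ∂z/∂x = −n_x/n_z = −0.18324 and ∂z/∂y = −n_y/n_z = 1.00541.
Intercept c from TP2: 406.7 + 103.16 + 24.13 = 533.99.
At (360, 1): z_contact = −66.0 + 1.0 + 533.99 = 469.0 m.
Depth below ground = 500 − 469.0 = 31 m.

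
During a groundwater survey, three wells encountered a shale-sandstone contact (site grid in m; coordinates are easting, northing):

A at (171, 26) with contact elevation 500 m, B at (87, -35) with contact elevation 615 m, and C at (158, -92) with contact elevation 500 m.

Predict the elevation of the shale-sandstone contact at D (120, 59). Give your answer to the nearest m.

Let the plane be z = a·easting + b·northing + c.
B−A: −84a − 61b = 115;  C−A: −13a − 118b = 0.
Solving gives a = −1.48810, b = 0.16394.
Then c = 500 − a·171 − b·26 = 750.20.
At (120, 59): z = −178.6 + 9.7 + 750.20 = 581.3 m.

581 m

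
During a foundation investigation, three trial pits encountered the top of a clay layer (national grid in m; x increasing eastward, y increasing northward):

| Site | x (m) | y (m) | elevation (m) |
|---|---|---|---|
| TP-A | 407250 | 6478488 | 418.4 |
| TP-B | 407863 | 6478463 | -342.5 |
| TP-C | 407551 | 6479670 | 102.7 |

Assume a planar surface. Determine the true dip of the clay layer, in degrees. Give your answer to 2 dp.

Let the plane be z = a·x + b·y + c.
TP-B−TP-A: 613a − 25b = −760.9;  TP-C−TP-A: 301a + 1182b = −315.7.
Solving gives a = −1.23929, b = 0.04850.
Gradient magnitude |∇z| = √(a² + b²) = √(1.53585 + 0.00235) = 1.24024.
True dip = arctan(1.24024) = 51.12°, dipping toward E (azimuth ≈ 092°).

51.12°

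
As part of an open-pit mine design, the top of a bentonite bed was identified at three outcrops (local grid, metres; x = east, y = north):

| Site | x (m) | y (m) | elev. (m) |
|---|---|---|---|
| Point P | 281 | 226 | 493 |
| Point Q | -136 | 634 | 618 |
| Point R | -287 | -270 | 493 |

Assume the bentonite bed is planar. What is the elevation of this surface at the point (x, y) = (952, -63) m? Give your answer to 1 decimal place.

351.4 m

Two edge vectors: Point P→Point Q = (-417, 408, 125), Point P→Point R = (-568, -496, 0).
Normal n = (Point P→Point Q) × (Point P→Point R) = (62000, -71000, 438576).
So ∂z/∂x = −n_x/n_z = −0.14137 and ∂z/∂y = −n_y/n_z = 0.16189.
Intercept c from Point P: 493 + 39.72 − 36.59 = 496.14.
At (952, -63): z = −134.6 − 10.2 + 496.14 = 351.4 m.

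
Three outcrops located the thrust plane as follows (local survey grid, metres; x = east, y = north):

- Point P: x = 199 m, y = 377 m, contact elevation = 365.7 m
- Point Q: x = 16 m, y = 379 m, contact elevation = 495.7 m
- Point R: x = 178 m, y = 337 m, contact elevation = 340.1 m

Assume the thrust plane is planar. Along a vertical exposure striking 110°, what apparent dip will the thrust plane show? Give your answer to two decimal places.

45.05°

Two edge vectors: Point P→Point Q = (-183, 2, 130), Point P→Point R = (-21, -40, -25.6).
Normal n = (Point P→Point Q) × (Point P→Point R) = (5148.8, -7414.8, 7362).
So ∂z/∂x = −n_x/n_z = −0.69938 and ∂z/∂y = −n_y/n_z = 1.00717.
Unit vector along 110° is (sin 110°, cos 110°) = (0.9397, -0.3420).
Slope in that direction = a·(0.9397) + b·(-0.3420) = −1.00167.
Apparent dip = arctan|1.00167| = 45.05° (true dip is 50.8°, so apparent ≤ true as expected).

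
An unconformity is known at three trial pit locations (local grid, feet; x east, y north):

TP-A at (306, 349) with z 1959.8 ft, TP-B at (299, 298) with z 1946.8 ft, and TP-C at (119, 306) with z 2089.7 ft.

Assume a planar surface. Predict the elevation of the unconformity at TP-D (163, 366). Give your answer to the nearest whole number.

2077 ft

Let the plane be z = a·x + b·y + c.
TP-B−TP-A: −7a − 51b = −13;  TP-C−TP-A: −187a − 43b = 129.9.
Solving gives a = −0.77782, b = 0.36166.
Then c = 1959.8 − a·306 − b·349 = 2071.59.
At (163, 366): z = −126.8 + 132.4 + 2071.59 = 2077.2 ft.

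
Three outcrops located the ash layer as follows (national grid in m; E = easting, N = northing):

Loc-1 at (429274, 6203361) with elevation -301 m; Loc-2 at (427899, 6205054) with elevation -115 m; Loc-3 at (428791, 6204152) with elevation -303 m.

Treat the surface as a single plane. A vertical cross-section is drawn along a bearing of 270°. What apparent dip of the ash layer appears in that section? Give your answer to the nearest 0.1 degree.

Let the plane be z = a·E + b·N + c.
Loc-2−Loc-1: −1375a + 1693b = 186;  Loc-3−Loc-1: −483a + 791b = −2.
Solving gives a = −0.55765, b = −0.34304.
Unit vector along 270° is (sin 270°, cos 270°) = (-1.0000, -0.0000).
Slope in that direction = a·(-1.0000) + b·(-0.0000) = 0.55765.
Apparent dip = arctan|0.55765| = 29.1° (true dip is 33.2°, so apparent ≤ true as expected).

29.1°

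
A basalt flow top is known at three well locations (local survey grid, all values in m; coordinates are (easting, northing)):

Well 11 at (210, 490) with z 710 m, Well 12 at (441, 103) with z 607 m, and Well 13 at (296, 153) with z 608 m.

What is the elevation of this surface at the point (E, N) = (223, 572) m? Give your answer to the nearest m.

738 m

Two edge vectors: Well 11→Well 12 = (231, -387, -103), Well 11→Well 13 = (86, -337, -102).
Normal n = (Well 11→Well 12) × (Well 11→Well 13) = (4763, 14704, -44565).
So ∂z/∂E = −n_x/n_z = 0.10688 and ∂z/∂N = −n_y/n_z = 0.32995.
Intercept c from Well 11: 710 − 22.44 − 161.67 = 525.88.
At (223, 572): z = 23.8 + 188.7 + 525.88 = 738.4 m.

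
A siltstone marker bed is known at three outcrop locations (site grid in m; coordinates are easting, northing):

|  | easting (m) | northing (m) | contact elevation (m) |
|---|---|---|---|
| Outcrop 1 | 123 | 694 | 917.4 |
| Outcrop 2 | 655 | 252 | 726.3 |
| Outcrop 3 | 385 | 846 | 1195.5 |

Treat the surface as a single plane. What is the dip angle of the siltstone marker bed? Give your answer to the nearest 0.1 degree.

Let the plane be z = a·easting + b·northing + c.
Outcrop 2−Outcrop 1: 532a − 442b = −191.1;  Outcrop 3−Outcrop 1: 262a + 152b = 278.1.
Solving gives a = 0.47732, b = 1.00686.
Gradient magnitude |∇z| = √(a² + b²) = √(0.22783 + 1.01377) = 1.11427.
True dip = arctan(1.11427) = 48.1°, dipping toward SSW (azimuth ≈ 205°).

48.1°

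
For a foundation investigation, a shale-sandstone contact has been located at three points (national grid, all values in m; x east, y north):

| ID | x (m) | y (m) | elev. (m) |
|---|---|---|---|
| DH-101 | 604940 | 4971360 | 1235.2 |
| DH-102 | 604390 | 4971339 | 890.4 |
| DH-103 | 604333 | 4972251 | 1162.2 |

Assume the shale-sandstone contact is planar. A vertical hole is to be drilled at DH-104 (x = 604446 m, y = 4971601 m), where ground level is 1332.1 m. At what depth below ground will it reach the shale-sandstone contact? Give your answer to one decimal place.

Let the plane be z = a·x + b·y + c.
DH-102−DH-101: −550a − 21b = −344.8;  DH-103−DH-101: −607a + 891b = −73.
Solving gives a = 0.614064523, b = 0.336405348.
Then c = 1235.2 − a·604940 − b·4971360 = −2042629.09.
At (604446, 4971601): z_contact = 371168.84 + 1672473.17 − 2042629.09 = 1012.93 m.
Depth below ground = 1332.1 − 1012.93 = 319.2 m.

319.2 m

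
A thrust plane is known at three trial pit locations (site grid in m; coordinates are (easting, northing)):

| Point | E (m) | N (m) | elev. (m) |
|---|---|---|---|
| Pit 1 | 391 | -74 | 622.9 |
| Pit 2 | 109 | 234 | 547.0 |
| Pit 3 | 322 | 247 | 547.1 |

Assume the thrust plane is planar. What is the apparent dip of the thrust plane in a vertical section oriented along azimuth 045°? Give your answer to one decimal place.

8.8°

Let the plane be z = a·E + b·N + c.
Pit 2−Pit 1: −282a + 308b = −75.9;  Pit 3−Pit 1: −69a + 321b = −75.8.
Solving gives a = 0.01469, b = −0.23298.
Unit vector along 045° is (sin 45°, cos 45°) = (0.7071, 0.7071).
Slope in that direction = a·(0.7071) + b·(0.7071) = −0.15435.
Apparent dip = arctan|0.15435| = 8.8° (true dip is 13.1°, so apparent ≤ true as expected).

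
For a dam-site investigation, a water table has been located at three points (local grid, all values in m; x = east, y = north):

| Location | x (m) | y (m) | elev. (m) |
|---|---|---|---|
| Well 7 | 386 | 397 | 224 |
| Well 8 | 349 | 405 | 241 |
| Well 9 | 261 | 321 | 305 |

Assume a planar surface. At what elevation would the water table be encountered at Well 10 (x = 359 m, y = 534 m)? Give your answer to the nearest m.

206 m

Let the plane be z = a·x + b·y + c.
Well 8−Well 7: −37a + 8b = 17;  Well 9−Well 7: −125a − 76b = 81.
Solving gives a = −0.50892, b = −0.22875.
Then c = 224 − a·386 − b·397 = 511.26.
At (359, 534): z = −182.7 − 122.2 + 511.26 = 206.4 m.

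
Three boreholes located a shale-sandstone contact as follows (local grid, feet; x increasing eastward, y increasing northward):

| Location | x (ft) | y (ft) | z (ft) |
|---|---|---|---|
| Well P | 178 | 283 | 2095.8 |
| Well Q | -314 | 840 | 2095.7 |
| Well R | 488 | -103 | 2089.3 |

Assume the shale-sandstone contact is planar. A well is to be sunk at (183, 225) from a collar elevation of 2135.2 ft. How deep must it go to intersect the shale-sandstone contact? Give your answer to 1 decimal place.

Let the plane be z = a·x + b·y + c.
Well Q−Well P: −492a + 557b = −0.1;  Well R−Well P: 310a − 386b = −6.5.
Solving gives a = 0.21222, b = 0.18728.
Then c = 2095.8 − a·178 − b·283 = 2005.03.
At (183, 225): z_contact = 38.84 + 42.14 + 2005.03 = 2086.00 ft.
Depth below ground = 2135.2 − 2086.00 = 49.2 ft.

49.2 ft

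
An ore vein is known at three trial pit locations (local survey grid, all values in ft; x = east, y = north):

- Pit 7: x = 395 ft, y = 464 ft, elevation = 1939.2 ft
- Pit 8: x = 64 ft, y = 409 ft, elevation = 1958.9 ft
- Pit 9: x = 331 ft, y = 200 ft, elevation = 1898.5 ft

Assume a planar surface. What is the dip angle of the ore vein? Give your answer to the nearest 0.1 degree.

Two edge vectors: Pit 7→Pit 8 = (-331, -55, 19.7), Pit 7→Pit 9 = (-64, -264, -40.7).
Normal n = (Pit 7→Pit 8) × (Pit 7→Pit 9) = (7439.3, -14732.5, 83864).
So ∂z/∂x = −n_x/n_z = −0.08871 and ∂z/∂y = −n_y/n_z = 0.17567.
Gradient magnitude |∇z| = √(a² + b²) = √(0.00787 + 0.03086) = 0.19680.
True dip = arctan(0.19680) = 11.1°, dipping toward SSE (azimuth ≈ 153°).

11.1°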